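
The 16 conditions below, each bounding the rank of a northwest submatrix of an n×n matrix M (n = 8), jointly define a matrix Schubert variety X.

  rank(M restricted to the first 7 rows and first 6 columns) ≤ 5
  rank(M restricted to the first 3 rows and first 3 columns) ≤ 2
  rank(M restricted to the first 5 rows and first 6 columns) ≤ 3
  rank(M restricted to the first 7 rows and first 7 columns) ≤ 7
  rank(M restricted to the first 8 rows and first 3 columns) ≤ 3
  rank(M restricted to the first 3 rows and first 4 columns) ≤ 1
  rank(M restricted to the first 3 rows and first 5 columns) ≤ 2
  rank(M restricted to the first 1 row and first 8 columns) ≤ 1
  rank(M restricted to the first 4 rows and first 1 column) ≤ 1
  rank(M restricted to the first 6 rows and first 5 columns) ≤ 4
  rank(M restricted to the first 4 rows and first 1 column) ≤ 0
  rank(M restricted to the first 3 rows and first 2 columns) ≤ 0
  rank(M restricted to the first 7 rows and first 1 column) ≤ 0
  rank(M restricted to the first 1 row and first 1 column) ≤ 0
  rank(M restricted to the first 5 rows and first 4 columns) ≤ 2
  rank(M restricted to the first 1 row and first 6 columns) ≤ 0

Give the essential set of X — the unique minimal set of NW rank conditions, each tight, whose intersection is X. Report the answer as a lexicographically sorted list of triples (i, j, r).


Recovering R(i,j) via the rank-extension bound from the 16 conditions:

  i=1: 0, 0, 0, 0, 0, 0, 1, 1
  i=2: 0, 0, 1, 1, 1, 1, 2, 2
  i=3: 0, 0, 1, 1, 2, 2, 3, 3
  i=4: 0, 1, 2, 2, 3, 3, 4, 4
  i=5: 0, 1, 2, 2, 3, 3, 4, 5
  i=6: 0, 1, 2, 3, 4, 4, 5, 6
  i=7: 0, 1, 2, 3, 4, 5, 6, 7
  i=8: 1, 2, 3, 4, 5, 6, 7, 8

giving w = (7, 3, 5, 2, 8, 4, 6, 1) via Δ²R.

|D(w)|=17, |Ess(w)|=6:

[(1, 6, 0), (3, 2, 0), (3, 4, 1), (5, 4, 2), (5, 6, 3), (7, 1, 0)]


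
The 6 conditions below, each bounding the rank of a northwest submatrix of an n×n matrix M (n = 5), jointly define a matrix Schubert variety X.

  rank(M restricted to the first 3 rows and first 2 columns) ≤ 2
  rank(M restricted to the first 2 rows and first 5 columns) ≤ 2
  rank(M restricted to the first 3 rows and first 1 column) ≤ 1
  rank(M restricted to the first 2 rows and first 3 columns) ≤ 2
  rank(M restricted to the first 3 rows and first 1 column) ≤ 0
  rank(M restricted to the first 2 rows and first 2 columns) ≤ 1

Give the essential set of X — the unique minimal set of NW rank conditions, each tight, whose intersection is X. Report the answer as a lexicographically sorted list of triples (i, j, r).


Rank table r_w(5×5) implied by the 6 constraints:

  0 1 1 1 1
  0 1 2 2 2
  0 1 2 3 3
  1 2 3 4 4
  1 2 3 4 5

second differences of R give the permutation w = (2, 3, 4, 1, 5).

Rothe diagram D(w) (3 cells), 1 SE-corner (essential condition):

[(3, 1, 0)]


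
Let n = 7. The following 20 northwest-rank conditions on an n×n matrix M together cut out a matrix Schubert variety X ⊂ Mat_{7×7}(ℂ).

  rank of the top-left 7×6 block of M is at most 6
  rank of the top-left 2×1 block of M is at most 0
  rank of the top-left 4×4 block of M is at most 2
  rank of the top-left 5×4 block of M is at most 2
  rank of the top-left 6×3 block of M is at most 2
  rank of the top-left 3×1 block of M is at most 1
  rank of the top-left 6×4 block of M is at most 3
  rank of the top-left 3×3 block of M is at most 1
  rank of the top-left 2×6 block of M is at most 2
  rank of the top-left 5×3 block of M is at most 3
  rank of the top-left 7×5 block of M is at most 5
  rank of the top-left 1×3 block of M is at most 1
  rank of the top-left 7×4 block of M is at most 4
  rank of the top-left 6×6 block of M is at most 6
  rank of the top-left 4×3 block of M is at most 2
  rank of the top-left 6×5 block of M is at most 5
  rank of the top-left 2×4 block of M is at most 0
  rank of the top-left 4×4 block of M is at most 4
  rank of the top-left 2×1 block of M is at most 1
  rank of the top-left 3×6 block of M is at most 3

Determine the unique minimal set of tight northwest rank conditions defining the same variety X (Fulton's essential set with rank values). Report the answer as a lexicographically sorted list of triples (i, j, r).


Propagating the 20 rank bounds to every northwest block:

  i=1: 0 0 0 0 1 1 1
  i=2: 0 0 0 0 1 2 2
  i=3: 1 1 1 1 2 3 3
  i=4: 1 2 2 2 3 4 4
  i=5: 1 2 2 2 3 4 5
  i=6: 1 2 2 3 4 5 6
  i=7: 1 2 3 4 5 6 7

second differences of R give the permutation w = (5, 6, 1, 2, 7, 4, 3).

D(w) has 11 cells with 3 SE-corners; essential set:

[(2, 4, 0), (5, 4, 2), (6, 3, 2)]


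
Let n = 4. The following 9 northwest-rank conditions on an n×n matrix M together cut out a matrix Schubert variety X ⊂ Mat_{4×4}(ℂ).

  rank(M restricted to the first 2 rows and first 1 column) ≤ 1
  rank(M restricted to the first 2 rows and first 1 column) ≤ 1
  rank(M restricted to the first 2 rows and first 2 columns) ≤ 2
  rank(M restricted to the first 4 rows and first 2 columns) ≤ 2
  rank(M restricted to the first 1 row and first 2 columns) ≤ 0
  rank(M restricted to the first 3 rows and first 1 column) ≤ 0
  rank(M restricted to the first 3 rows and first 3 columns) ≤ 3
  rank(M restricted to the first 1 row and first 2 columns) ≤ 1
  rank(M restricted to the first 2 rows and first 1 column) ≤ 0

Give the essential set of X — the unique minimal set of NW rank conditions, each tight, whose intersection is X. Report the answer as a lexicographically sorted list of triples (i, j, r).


Computing R[i][j] = min implied NW-rank bound (n=4, 9 conditions):

  i=1: 0  0  1  1
  i=2: 0  1  2  2
  i=3: 0  1  2  3
  i=4: 1  2  3  4

the unique w with this rank table is (3, 2, 4, 1).

|D(w)|=4, |Ess(w)|=2:

[(1, 2, 0), (3, 1, 0)]


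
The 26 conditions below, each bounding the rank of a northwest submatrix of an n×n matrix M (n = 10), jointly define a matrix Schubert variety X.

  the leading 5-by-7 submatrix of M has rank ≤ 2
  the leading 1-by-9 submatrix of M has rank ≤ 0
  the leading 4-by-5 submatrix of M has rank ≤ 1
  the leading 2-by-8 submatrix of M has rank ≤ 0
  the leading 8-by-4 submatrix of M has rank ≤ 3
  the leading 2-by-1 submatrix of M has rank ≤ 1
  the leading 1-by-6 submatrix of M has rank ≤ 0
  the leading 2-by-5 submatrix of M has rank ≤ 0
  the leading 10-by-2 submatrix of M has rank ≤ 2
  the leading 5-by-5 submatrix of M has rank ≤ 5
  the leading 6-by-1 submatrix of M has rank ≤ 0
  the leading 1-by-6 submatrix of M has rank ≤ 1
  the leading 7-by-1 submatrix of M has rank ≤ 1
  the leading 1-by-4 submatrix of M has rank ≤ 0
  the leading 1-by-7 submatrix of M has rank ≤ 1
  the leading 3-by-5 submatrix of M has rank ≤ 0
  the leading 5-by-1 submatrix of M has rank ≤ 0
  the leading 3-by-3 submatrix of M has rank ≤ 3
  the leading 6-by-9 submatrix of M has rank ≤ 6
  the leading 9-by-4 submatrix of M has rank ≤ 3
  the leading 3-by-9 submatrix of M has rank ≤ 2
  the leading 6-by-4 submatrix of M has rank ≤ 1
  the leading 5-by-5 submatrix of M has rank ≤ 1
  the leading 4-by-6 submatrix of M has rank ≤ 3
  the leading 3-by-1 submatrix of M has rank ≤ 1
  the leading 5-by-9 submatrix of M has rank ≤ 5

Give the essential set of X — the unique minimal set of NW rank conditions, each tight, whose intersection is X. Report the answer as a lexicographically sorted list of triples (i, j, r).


Reconstructing r_w from the 26 given conditions:

  R[1]: 0  0  0  0  0  0  0  0  0  1
  R[2]: 0  0  0  0  0  0  0  0  1  2
  R[3]: 0  0  0  0  0  1  1  1  2  3
  R[4]: 0  1  1  1  1  2  2  2  3  4
  R[5]: 0  1  1  1  1  2  2  3  4  5
  R[6]: 0  1  1  1  2  3  3  4  5  6
  R[7]: 1  2  2  2  3  4  4  5  6  7
  R[8]: 1  2  3  3  4  5  5  6  7  8
  R[9]: 1  2  3  3  4  5  6  7  8  9
  R[10]: 1  2  3  4  5  6  7  8  9  10

so w = (10, 9, 6, 2, 8, 5, 1, 3, 7, 4).

D(w) has 32 cells with 8 SE-corners; essential set:

[(1, 9, 0), (2, 8, 0), (3, 5, 0), (5, 5, 1), (5, 7, 2), (6, 1, 0), (6, 4, 1), (9, 4, 3)]


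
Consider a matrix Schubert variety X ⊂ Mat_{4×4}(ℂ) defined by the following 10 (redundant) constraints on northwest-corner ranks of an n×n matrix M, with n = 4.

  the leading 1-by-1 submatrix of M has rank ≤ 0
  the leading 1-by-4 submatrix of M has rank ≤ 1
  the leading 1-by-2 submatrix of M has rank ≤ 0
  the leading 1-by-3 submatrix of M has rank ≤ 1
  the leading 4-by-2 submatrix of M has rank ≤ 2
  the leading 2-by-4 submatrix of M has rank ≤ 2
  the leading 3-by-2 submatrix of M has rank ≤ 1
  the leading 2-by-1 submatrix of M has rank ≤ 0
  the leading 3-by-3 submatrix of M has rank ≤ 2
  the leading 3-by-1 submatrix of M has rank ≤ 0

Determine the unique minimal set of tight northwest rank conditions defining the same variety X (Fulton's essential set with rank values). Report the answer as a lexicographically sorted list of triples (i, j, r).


The tightest implied rank at each (i,j), from the 10 conditions:

  row 1: 0 0 1 1
  row 2: 0 1 2 2
  row 3: 0 1 2 3
  row 4: 1 2 3 4

hence w(1..4) = (3, 2, 4, 1).

D(w) has 4 cells with 2 SE-corners; essential set:

[(1, 2, 0), (3, 1, 0)]


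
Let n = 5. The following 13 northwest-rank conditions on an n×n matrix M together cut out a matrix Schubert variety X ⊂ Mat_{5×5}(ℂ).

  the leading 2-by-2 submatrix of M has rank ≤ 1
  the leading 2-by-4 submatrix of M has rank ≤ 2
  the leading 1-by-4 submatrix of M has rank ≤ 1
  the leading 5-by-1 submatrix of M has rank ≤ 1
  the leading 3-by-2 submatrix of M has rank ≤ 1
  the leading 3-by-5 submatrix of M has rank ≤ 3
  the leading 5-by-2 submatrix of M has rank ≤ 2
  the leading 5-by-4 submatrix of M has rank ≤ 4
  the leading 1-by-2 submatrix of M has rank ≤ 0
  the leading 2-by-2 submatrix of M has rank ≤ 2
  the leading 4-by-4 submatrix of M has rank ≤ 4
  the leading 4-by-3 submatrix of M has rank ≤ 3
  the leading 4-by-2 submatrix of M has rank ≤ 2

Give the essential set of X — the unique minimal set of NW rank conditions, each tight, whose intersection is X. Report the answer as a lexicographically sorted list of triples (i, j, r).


Reconstructing r_w from the 13 given conditions:

  row 1: 0, 0, 1, 1, 1
  row 2: 1, 1, 2, 2, 2
  row 3: 1, 1, 2, 3, 3
  row 4: 1, 2, 3, 4, 4
  row 5: 1, 2, 3, 4, 5

the unique w with this rank table is (3, 1, 4, 2, 5).

2 SE-corners of the 3-cell Rothe diagram give Ess(w):

[(1, 2, 0), (3, 2, 1)]


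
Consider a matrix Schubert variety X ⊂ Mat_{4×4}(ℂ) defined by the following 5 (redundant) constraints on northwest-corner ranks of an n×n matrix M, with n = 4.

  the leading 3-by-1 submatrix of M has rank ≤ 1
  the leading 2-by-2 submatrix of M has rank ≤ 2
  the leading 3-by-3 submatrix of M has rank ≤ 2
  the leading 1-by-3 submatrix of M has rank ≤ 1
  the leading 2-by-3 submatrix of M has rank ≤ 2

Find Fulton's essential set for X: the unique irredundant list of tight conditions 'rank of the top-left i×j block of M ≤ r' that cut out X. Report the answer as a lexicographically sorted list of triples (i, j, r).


Propagating the 5 rank bounds to every northwest block:

  row 1: 1 1 1 1
  row 2: 1 2 2 2
  row 3: 1 2 2 3
  row 4: 1 2 3 4

giving w = (1, 2, 4, 3) via Δ²R.

Fulton essential set (the sole Rothe cell):

[(3, 3, 2)]


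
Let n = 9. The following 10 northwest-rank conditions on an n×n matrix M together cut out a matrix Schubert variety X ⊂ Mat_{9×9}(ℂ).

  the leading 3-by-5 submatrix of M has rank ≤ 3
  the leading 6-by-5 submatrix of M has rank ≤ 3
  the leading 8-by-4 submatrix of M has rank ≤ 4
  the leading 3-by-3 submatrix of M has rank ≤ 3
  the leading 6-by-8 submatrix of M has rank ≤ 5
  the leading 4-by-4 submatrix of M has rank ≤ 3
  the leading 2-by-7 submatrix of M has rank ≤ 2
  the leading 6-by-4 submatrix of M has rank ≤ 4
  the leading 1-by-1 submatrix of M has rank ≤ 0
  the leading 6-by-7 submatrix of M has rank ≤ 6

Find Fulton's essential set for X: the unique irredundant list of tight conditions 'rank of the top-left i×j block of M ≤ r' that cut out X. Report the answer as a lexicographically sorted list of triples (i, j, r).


Rank table r_w(9×9) implied by the 10 constraints:

  i=1: 0 | 1 | 1 | 1 | 1 | 1 | 1 | 1 | 1
  i=2: 1 | 2 | 2 | 2 | 2 | 2 | 2 | 2 | 2
  i=3: 1 | 2 | 3 | 3 | 3 | 3 | 3 | 3 | 3
  i=4: 1 | 2 | 3 | 3 | 3 | 4 | 4 | 4 | 4
  i=5: 1 | 2 | 3 | 3 | 3 | 4 | 5 | 5 | 5
  i=6: 1 | 2 | 3 | 3 | 3 | 4 | 5 | 5 | 6
  i=7: 1 | 2 | 3 | 4 | 4 | 5 | 6 | 6 | 7
  i=8: 1 | 2 | 3 | 4 | 5 | 6 | 7 | 7 | 8
  i=9: 1 | 2 | 3 | 4 | 5 | 6 | 7 | 8 | 9

reading off 1-entries of Δ²R: w = (2, 1, 3, 6, 7, 9, 4, 5, 8).

3 SE-corners of the 8-cell Rothe diagram give Ess(w):

[(1, 1, 0), (6, 5, 3), (6, 8, 5)]


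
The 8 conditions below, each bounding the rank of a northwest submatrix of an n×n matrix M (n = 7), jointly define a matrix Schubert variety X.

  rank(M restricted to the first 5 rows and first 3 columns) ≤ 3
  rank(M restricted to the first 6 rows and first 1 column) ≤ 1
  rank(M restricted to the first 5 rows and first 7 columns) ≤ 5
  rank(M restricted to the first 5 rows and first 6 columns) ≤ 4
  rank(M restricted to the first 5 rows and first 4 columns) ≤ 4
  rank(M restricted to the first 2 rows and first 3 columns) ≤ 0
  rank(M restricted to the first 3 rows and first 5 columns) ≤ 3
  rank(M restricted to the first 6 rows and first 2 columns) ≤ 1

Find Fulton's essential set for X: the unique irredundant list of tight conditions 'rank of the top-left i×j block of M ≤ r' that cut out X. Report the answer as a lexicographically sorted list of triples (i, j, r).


Rank table r_w(7×7) implied by the 8 constraints:

  row 1: 0, 0, 0, 1, 1, 1, 1
  row 2: 0, 0, 0, 1, 2, 2, 2
  row 3: 1, 1, 1, 2, 3, 3, 3
  row 4: 1, 1, 2, 3, 4, 4, 4
  row 5: 1, 1, 2, 3, 4, 4, 5
  row 6: 1, 1, 2, 3, 4, 5, 6
  row 7: 1, 2, 3, 4, 5, 6, 7

second differences of R give the permutation w = (4, 5, 1, 3, 7, 6, 2).

D(w) has 10 cells with 3 SE-corners; essential set:

[(2, 3, 0), (5, 6, 4), (6, 2, 1)]


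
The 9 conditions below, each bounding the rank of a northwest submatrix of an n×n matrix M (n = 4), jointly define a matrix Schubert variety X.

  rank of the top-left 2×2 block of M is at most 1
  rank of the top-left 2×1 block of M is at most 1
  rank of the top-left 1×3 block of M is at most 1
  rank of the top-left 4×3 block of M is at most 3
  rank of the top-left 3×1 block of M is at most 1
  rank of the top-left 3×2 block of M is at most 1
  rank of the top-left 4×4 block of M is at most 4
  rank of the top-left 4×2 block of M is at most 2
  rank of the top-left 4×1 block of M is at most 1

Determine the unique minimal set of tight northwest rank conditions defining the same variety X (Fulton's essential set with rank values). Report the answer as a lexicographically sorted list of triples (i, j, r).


Rank table r_w(4×4) implied by the 9 constraints:

  i=1: 1 | 1 | 1 | 1
  i=2: 1 | 1 | 2 | 2
  i=3: 1 | 1 | 2 | 3
  i=4: 1 | 2 | 3 | 4

the unique w with this rank table is (1, 3, 4, 2).

|D(w)|=2, |Ess(w)|=1:

[(3, 2, 1)]


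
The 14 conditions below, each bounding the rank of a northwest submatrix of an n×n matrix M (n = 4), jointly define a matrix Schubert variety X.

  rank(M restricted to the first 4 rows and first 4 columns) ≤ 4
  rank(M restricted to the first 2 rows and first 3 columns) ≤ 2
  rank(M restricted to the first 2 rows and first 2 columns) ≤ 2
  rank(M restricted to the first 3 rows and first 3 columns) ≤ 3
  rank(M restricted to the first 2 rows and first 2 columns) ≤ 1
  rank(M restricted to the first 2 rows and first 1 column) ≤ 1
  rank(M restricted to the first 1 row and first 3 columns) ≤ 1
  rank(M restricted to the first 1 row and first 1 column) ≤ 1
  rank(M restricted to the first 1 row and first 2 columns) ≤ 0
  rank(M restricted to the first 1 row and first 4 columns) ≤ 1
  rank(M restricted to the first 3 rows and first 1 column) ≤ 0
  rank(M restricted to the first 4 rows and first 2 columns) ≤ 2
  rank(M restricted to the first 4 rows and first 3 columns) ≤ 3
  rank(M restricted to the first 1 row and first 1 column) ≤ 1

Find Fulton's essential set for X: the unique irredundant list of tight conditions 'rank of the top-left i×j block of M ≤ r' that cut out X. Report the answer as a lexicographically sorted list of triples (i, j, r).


Propagating the 14 rank bounds to every northwest block:

  0, 0, 1, 1
  0, 1, 2, 2
  0, 1, 2, 3
  1, 2, 3, 4

hence w(1..4) = (3, 2, 4, 1).

Rothe diagram D(w) (4 cells), 2 SE-corners (essential conditions):

[(1, 2, 0), (3, 1, 0)]


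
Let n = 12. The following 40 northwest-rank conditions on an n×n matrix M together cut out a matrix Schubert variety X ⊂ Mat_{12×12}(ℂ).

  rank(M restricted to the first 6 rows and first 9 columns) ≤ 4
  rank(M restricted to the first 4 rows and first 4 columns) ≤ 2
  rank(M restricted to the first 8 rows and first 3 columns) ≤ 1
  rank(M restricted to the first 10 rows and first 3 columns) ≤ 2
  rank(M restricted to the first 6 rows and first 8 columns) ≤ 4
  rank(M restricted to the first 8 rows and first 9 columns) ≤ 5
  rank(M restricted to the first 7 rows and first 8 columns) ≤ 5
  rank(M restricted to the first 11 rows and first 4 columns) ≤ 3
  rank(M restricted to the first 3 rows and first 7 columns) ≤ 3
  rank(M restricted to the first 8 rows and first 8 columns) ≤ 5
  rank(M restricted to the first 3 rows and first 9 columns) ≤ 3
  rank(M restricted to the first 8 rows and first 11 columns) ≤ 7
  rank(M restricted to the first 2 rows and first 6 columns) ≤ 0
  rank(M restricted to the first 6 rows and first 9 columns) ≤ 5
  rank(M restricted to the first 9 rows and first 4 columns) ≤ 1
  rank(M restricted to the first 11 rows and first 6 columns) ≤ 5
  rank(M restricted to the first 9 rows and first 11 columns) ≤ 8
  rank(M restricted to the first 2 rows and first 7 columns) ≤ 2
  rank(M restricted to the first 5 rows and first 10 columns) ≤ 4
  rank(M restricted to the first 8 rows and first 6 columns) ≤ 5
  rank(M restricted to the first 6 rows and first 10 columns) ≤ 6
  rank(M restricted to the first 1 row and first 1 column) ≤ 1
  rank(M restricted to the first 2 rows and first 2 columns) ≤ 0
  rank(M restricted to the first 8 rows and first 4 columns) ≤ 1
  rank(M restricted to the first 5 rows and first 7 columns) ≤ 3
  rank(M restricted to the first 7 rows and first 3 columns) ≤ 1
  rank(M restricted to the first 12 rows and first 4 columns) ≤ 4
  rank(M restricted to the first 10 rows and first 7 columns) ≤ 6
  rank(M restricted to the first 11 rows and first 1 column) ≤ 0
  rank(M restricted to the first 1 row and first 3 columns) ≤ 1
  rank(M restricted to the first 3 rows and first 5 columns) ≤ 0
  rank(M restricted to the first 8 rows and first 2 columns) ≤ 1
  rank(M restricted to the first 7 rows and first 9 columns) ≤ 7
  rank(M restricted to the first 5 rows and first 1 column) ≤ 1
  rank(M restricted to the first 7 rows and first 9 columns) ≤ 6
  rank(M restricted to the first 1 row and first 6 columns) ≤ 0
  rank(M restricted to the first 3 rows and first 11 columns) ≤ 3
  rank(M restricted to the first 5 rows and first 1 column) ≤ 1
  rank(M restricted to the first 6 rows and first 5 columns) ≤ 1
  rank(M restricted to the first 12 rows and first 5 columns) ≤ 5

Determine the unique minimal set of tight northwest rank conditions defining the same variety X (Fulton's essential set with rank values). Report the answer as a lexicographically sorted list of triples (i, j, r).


Rank table r_w(12×12) implied by the 40 constraints:

  R[1]: 0  0  0  0  0  0  1  1  1  1  1  1
  R[2]: 0  0  0  0  0  0  1  2  2  2  2  2
  R[3]: 0  0  0  0  0  1  2  3  3  3  3  3
  R[4]: 0  1  1  1  1  2  3  4  4  4  4  4
  R[5]: 0  1  1  1  1  2  3  4  4  4  5  5
  R[6]: 0  1  1  1  1  2  3  4  4  5  6  6
  R[7]: 0  1  1  1  2  3  4  5  5  6  7  7
  R[8]: 0  1  1  1  2  3  4  5  5  6  7  8
  R[9]: 0  1  1  1  2  3  4  5  6  7  8  9
  R[10]: 0  1  2  2  3  4  5  6  7  8  9  10
  R[11]: 0  1  2  3  4  5  6  7  8  9  10  11
  R[12]: 1  2  3  4  5  6  7  8  9  10  11  12

reading off 1-entries of Δ²R: w = (7, 8, 6, 2, 11, 10, 5, 12, 9, 3, 4, 1).

8 SE-corners of the 41-cell Rothe diagram give Ess(w):

[(2, 6, 0), (3, 5, 0), (5, 10, 4), (6, 5, 1), (6, 9, 4), (8, 9, 5), (9, 4, 1), (11, 1, 0)]


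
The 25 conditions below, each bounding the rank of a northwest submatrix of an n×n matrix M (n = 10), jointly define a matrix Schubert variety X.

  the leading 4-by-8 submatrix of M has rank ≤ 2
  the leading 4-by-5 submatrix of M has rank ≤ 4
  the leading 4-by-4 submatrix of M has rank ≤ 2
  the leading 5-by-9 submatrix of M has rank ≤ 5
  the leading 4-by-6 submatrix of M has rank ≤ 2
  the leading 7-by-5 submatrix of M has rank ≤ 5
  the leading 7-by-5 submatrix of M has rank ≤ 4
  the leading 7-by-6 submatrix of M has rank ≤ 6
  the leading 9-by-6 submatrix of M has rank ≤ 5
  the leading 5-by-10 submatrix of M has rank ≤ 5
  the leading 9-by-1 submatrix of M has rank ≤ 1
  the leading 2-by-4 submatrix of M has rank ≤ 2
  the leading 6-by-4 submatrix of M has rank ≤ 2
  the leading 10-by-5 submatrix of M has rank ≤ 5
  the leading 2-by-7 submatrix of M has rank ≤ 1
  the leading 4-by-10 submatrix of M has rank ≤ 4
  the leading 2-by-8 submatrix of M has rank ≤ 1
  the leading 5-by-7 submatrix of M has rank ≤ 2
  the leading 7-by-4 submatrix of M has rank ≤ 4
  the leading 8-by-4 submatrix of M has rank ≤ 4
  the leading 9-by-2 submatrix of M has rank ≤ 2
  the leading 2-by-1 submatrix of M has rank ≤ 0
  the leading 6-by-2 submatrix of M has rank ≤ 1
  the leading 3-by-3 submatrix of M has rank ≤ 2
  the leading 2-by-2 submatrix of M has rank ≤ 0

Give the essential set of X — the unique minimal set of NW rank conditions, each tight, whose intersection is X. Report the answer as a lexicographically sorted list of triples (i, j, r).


The tightest implied rank at each (i,j), from the 25 conditions:

  row 1: 0, 0, 1, 1, 1, 1, 1, 1, 1, 1
  row 2: 0, 0, 1, 1, 1, 1, 1, 1, 2, 2
  row 3: 1, 1, 2, 2, 2, 2, 2, 2, 3, 3
  row 4: 1, 1, 2, 2, 2, 2, 2, 2, 3, 4
  row 5: 1, 1, 2, 2, 2, 2, 2, 3, 4, 5
  row 6: 1, 1, 2, 2, 3, 3, 3, 4, 5, 6
  row 7: 1, 2, 3, 3, 4, 4, 4, 5, 6, 7
  row 8: 1, 2, 3, 4, 5, 5, 5, 6, 7, 8
  row 9: 1, 2, 3, 4, 5, 5, 6, 7, 8, 9
  row 10: 1, 2, 3, 4, 5, 6, 7, 8, 9, 10

giving w = (3, 9, 1, 10, 8, 5, 2, 4, 7, 6) via Δ²R.

Fulton essential set (7 of the 23 Rothe cells):

[(2, 2, 0), (2, 8, 1), (4, 8, 2), (5, 7, 2), (6, 2, 1), (6, 4, 2), (9, 6, 5)]


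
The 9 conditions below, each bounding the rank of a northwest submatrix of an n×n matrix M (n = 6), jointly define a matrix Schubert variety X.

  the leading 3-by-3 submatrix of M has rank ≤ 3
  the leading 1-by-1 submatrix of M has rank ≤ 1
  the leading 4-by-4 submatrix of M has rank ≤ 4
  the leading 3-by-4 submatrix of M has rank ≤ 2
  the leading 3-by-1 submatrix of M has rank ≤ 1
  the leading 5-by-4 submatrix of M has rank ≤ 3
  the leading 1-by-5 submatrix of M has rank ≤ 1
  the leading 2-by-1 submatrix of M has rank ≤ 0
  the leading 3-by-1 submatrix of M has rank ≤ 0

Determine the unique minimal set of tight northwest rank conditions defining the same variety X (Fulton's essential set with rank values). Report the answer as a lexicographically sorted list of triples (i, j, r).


Propagating the 9 rank bounds to every northwest block:

  i=1: 0 | 1 | 1 | 1 | 1 | 1
  i=2: 0 | 1 | 2 | 2 | 2 | 2
  i=3: 0 | 1 | 2 | 2 | 3 | 3
  i=4: 1 | 2 | 3 | 3 | 4 | 4
  i=5: 1 | 2 | 3 | 3 | 4 | 5
  i=6: 1 | 2 | 3 | 4 | 5 | 6

hence w(1..6) = (2, 3, 5, 1, 6, 4).

D(w) has 5 cells with 3 SE-corners; essential set:

[(3, 1, 0), (3, 4, 2), (5, 4, 3)]


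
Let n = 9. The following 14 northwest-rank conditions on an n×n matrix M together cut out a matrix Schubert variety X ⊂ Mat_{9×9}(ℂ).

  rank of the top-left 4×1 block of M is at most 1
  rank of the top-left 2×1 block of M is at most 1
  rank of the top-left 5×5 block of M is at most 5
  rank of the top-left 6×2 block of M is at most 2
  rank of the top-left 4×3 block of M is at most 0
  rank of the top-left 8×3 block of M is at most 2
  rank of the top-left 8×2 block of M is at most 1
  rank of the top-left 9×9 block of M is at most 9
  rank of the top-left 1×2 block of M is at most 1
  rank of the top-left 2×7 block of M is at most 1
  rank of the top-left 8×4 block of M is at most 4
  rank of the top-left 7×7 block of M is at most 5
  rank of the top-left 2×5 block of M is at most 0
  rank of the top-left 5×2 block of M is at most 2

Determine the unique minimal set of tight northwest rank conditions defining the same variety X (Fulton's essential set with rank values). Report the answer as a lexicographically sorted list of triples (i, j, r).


Propagating the 14 rank bounds to every northwest block:

  R[1]: 0  0  0  0  0  1  1  1  1
  R[2]: 0  0  0  0  0  1  1  2  2
  R[3]: 0  0  0  1  1  2  2  3  3
  R[4]: 0  0  0  1  2  3  3  4  4
  R[5]: 1  1  1  2  3  4  4  5  5
  R[6]: 1  1  2  3  4  5  5  6  6
  R[7]: 1  1  2  3  4  5  5  6  7
  R[8]: 1  1  2  3  4  5  6  7  8
  R[9]: 1  2  3  4  5  6  7  8  9

so w = (6, 8, 4, 5, 1, 3, 9, 7, 2).

|D(w)|=21, |Ess(w)|=5:

[(2, 5, 0), (2, 7, 1), (4, 3, 0), (7, 7, 5), (8, 2, 1)]


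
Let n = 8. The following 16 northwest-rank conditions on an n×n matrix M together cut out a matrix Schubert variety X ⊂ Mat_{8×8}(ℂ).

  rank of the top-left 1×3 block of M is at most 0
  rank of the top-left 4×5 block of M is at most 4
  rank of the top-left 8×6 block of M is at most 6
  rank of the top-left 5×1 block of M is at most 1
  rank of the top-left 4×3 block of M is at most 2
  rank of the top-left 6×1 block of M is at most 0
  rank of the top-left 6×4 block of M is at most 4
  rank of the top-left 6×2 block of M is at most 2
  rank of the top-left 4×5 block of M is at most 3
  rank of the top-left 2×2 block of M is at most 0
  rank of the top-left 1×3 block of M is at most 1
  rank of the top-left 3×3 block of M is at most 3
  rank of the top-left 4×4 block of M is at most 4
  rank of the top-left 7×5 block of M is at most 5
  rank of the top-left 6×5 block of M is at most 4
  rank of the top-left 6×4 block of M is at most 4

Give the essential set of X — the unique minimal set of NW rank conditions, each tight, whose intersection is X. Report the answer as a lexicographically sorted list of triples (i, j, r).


The tightest implied rank at each (i,j), from the 16 conditions:

  0 0 0 1 1 1 1 1
  0 0 1 2 2 2 2 2
  0 1 2 3 3 3 3 3
  0 1 2 3 3 4 4 4
  0 1 2 3 4 5 5 5
  0 1 2 3 4 5 6 6
  1 2 3 4 5 6 7 7
  1 2 3 4 5 6 7 8

the unique w with this rank table is (4, 3, 2, 6, 5, 7, 1, 8).

|D(w)|=10, |Ess(w)|=4:

[(1, 3, 0), (2, 2, 0), (4, 5, 3), (6, 1, 0)]


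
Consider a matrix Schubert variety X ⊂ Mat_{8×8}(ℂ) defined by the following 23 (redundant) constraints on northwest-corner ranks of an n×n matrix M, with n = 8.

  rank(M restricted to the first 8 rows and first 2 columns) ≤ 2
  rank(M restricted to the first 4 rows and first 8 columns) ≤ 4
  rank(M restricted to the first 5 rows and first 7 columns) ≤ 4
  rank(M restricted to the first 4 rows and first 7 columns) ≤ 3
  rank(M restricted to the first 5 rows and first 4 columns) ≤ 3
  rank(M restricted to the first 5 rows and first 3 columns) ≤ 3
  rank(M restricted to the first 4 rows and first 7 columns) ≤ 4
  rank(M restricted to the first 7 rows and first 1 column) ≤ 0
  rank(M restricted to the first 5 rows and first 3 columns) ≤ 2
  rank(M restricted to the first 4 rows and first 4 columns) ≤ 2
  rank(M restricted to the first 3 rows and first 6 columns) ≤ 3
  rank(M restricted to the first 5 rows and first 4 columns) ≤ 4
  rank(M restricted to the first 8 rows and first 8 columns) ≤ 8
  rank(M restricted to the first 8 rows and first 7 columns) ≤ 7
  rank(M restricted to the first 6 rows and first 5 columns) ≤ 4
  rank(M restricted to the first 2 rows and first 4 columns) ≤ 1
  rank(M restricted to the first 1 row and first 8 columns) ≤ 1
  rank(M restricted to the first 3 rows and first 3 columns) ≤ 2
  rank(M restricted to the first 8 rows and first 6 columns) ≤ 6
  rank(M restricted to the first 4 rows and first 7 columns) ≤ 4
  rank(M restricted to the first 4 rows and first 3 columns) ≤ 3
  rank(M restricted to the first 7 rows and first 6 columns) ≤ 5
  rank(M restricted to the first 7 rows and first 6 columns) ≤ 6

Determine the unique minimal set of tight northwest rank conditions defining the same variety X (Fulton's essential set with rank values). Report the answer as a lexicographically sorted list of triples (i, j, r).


Propagating the 23 rank bounds to every northwest block:

  R[1]: 0 | 1 | 1 | 1 | 1 | 1 | 1 | 1
  R[2]: 0 | 1 | 1 | 1 | 2 | 2 | 2 | 2
  R[3]: 0 | 1 | 2 | 2 | 3 | 3 | 3 | 3
  R[4]: 0 | 1 | 2 | 2 | 3 | 3 | 3 | 4
  R[5]: 0 | 1 | 2 | 3 | 4 | 4 | 4 | 5
  R[6]: 0 | 1 | 2 | 3 | 4 | 5 | 5 | 6
  R[7]: 0 | 1 | 2 | 3 | 4 | 5 | 6 | 7
  R[8]: 1 | 2 | 3 | 4 | 5 | 6 | 7 | 8

reading off 1-entries of Δ²R: w = (2, 5, 3, 8, 4, 6, 7, 1).

Fulton essential set (4 of the 12 Rothe cells):

[(2, 4, 1), (4, 4, 2), (4, 7, 3), (7, 1, 0)]


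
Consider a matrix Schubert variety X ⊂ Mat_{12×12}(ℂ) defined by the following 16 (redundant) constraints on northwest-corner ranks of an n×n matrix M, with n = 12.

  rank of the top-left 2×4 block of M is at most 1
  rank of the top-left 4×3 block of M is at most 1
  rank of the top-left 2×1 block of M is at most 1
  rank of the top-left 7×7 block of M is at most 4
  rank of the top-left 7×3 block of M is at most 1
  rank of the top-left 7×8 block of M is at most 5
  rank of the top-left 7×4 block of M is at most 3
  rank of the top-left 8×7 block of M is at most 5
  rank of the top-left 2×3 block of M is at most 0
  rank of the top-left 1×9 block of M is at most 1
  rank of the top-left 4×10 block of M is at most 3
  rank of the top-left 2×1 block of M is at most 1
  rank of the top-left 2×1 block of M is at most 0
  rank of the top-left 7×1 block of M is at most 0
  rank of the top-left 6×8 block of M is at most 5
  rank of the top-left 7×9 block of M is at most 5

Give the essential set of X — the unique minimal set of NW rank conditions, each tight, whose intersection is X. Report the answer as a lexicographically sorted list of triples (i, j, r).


The tightest implied rank at each (i,j), from the 16 conditions:

  i=1: 0 | 0 | 0 | 1 | 1 | 1 | 1 | 1 | 1 | 1 | 1 | 1
  i=2: 0 | 0 | 0 | 1 | 2 | 2 | 2 | 2 | 2 | 2 | 2 | 2
  i=3: 0 | 1 | 1 | 2 | 3 | 3 | 3 | 3 | 3 | 3 | 3 | 3
  i=4: 0 | 1 | 1 | 2 | 3 | 3 | 3 | 3 | 3 | 3 | 4 | 4
  i=5: 0 | 1 | 1 | 2 | 3 | 4 | 4 | 4 | 4 | 4 | 5 | 5
  i=6: 0 | 1 | 1 | 2 | 3 | 4 | 4 | 5 | 5 | 5 | 6 | 6
  i=7: 0 | 1 | 1 | 2 | 3 | 4 | 4 | 5 | 5 | 6 | 7 | 7
  i=8: 1 | 2 | 2 | 3 | 4 | 5 | 5 | 6 | 6 | 7 | 8 | 8
  i=9: 1 | 2 | 3 | 4 | 5 | 6 | 6 | 7 | 7 | 8 | 9 | 9
  i=10: 1 | 2 | 3 | 4 | 5 | 6 | 7 | 8 | 8 | 9 | 10 | 10
  i=11: 1 | 2 | 3 | 4 | 5 | 6 | 7 | 8 | 9 | 10 | 11 | 11
  i=12: 1 | 2 | 3 | 4 | 5 | 6 | 7 | 8 | 9 | 10 | 11 | 12

giving w = (4, 5, 2, 11, 6, 8, 10, 1, 3, 7, 9, 12) via Δ²R.

6 SE-corners of the 23-cell Rothe diagram give Ess(w):

[(2, 3, 0), (4, 10, 3), (7, 1, 0), (7, 3, 1), (7, 7, 4), (7, 9, 5)]


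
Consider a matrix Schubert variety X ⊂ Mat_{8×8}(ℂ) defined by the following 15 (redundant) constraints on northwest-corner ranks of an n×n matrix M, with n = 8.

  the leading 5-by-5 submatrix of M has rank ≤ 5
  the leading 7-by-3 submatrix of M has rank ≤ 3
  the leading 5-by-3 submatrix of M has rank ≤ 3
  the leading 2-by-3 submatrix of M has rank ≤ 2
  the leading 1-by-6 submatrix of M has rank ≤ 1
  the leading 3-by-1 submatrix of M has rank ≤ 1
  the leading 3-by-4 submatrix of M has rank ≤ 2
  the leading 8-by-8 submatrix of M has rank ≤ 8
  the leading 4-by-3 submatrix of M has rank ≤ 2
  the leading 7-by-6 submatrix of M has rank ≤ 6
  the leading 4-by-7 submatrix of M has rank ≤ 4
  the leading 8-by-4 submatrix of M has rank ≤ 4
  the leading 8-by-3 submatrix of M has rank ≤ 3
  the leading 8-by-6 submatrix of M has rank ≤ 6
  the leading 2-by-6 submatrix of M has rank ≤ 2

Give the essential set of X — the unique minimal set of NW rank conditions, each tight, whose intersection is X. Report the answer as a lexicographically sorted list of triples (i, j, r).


Computing R[i][j] = min implied NW-rank bound (n=8, 15 conditions):

  R[1]: 1 1 1 1 1 1 1 1
  R[2]: 1 2 2 2 2 2 2 2
  R[3]: 1 2 2 2 3 3 3 3
  R[4]: 1 2 2 3 4 4 4 4
  R[5]: 1 2 3 4 5 5 5 5
  R[6]: 1 2 3 4 5 6 6 6
  R[7]: 1 2 3 4 5 6 7 7
  R[8]: 1 2 3 4 5 6 7 8

giving w = (1, 2, 5, 4, 3, 6, 7, 8) via Δ²R.

Rothe diagram D(w) (3 cells), 2 SE-corners (essential conditions):

[(3, 4, 2), (4, 3, 2)]


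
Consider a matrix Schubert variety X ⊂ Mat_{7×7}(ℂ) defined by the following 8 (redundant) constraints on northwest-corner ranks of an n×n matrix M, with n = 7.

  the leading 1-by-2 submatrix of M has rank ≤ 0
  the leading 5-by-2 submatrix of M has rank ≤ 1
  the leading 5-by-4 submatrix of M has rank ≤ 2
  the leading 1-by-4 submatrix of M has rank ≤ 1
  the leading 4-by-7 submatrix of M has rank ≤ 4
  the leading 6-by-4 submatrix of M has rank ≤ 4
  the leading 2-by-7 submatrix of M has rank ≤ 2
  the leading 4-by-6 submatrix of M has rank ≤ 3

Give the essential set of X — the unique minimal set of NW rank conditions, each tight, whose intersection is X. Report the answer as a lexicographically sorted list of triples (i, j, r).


Propagating the 8 rank bounds to every northwest block:

  i=1: 0, 0, 1, 1, 1, 1, 1
  i=2: 1, 1, 2, 2, 2, 2, 2
  i=3: 1, 1, 2, 2, 3, 3, 3
  i=4: 1, 1, 2, 2, 3, 3, 4
  i=5: 1, 1, 2, 2, 3, 4, 5
  i=6: 1, 2, 3, 3, 4, 5, 6
  i=7: 1, 2, 3, 4, 5, 6, 7

hence w(1..7) = (3, 1, 5, 7, 6, 2, 4).

Rothe diagram D(w) (9 cells), 4 SE-corners (essential conditions):

[(1, 2, 0), (4, 6, 3), (5, 2, 1), (5, 4, 2)]


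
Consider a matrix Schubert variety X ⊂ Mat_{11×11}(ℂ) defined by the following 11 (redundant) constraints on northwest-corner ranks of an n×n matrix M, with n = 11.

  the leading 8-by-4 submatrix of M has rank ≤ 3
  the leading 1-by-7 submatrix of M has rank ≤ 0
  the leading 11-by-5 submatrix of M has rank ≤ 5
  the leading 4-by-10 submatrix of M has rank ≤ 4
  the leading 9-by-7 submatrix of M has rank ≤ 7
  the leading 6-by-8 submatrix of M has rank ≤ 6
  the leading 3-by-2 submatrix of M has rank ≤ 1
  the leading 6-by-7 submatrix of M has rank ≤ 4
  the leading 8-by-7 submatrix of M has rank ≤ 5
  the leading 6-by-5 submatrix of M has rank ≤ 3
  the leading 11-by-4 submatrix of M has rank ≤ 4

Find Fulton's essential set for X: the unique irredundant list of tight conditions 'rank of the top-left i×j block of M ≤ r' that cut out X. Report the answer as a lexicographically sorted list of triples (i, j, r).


Propagating the 11 rank bounds to every northwest block:

  row 1: 0 0 0 0 0 0 0 1 1 1 1
  row 2: 1 1 1 1 1 1 1 2 2 2 2
  row 3: 1 1 2 2 2 2 2 3 3 3 3
  row 4: 1 2 3 3 3 3 3 4 4 4 4
  row 5: 1 2 3 3 3 4 4 5 5 5 5
  row 6: 1 2 3 3 3 4 4 5 6 6 6
  row 7: 1 2 3 3 4 5 5 6 7 7 7
  row 8: 1 2 3 3 4 5 5 6 7 8 8
  row 9: 1 2 3 4 5 6 6 7 8 9 9
  row 10: 1 2 3 4 5 6 7 8 9 10 10
  row 11: 1 2 3 4 5 6 7 8 9 10 11

giving w = (8, 1, 3, 2, 6, 9, 5, 10, 4, 7, 11) via Δ²R.

|D(w)|=16, |Ess(w)|=6:

[(1, 7, 0), (3, 2, 1), (6, 5, 3), (6, 7, 4), (8, 4, 3), (8, 7, 5)]


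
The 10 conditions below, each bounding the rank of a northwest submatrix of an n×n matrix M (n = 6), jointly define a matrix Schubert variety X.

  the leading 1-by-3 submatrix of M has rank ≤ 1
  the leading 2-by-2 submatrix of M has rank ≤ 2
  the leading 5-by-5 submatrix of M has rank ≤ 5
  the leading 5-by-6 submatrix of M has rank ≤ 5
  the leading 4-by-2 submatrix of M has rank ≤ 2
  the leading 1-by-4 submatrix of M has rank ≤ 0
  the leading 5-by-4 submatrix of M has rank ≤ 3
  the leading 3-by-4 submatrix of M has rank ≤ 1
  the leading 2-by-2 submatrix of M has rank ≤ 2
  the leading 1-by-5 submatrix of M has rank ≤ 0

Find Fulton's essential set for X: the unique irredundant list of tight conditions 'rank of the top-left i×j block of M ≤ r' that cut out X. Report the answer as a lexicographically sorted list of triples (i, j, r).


Propagating the 10 rank bounds to every northwest block:

  0  0  0  0  0  1
  1  1  1  1  1  2
  1  1  1  1  2  3
  1  2  2  2  3  4
  1  2  3  3  4  5
  1  2  3  4  5  6

reading off 1-entries of Δ²R: w = (6, 1, 5, 2, 3, 4).

|D(w)|=8, |Ess(w)|=2:

[(1, 5, 0), (3, 4, 1)]


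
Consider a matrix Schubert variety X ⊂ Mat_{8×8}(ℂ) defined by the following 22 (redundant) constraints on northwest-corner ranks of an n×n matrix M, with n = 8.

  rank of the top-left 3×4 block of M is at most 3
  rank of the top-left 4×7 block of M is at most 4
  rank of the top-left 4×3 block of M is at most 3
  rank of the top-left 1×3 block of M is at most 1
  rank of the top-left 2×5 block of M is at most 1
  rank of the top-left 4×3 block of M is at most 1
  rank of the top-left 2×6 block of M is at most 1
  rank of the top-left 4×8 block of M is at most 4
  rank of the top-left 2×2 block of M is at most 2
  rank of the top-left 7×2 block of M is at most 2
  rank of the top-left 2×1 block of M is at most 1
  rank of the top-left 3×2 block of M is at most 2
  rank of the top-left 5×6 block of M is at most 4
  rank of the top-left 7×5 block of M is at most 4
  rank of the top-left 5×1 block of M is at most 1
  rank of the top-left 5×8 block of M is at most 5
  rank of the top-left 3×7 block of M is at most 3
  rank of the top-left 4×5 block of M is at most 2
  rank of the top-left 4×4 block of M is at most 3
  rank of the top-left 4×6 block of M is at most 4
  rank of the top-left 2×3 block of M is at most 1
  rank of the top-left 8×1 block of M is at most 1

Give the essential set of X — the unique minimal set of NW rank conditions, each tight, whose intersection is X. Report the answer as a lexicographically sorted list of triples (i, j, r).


Propagating the 22 rank bounds to every northwest block:

  1  1  1  1  1  1  1  1
  1  1  1  1  1  1  2  2
  1  1  1  2  2  2  3  3
  1  1  1  2  2  3  4  4
  1  2  2  3  3  4  5  5
  1  2  3  4  4  5  6  6
  1  2  3  4  4  5  6  7
  1  2  3  4  5  6  7  8

hence w(1..8) = (1, 7, 4, 6, 2, 3, 8, 5).

|D(w)|=11, |Ess(w)|=4:

[(2, 6, 1), (4, 3, 1), (4, 5, 2), (7, 5, 4)]


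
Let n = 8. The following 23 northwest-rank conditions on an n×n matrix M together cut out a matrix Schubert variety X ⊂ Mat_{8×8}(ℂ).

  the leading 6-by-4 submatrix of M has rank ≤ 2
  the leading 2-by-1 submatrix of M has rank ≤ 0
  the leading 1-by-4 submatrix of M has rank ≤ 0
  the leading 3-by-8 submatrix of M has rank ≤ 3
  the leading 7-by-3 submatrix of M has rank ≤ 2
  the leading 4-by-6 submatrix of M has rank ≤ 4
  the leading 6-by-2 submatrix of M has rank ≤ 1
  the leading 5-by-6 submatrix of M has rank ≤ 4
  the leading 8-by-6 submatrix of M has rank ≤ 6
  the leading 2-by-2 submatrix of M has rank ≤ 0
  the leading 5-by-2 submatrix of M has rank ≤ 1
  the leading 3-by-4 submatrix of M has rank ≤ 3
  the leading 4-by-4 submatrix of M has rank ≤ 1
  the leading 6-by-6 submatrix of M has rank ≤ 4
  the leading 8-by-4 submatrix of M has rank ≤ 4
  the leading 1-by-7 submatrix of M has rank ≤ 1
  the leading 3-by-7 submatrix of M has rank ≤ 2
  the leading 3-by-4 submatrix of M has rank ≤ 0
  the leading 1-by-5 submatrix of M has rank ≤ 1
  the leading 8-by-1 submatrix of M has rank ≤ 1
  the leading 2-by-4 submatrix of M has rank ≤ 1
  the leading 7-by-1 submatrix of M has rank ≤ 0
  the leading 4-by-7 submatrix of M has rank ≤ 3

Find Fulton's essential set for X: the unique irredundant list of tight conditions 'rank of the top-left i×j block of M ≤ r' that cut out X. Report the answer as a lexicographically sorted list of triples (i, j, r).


Recovering R(i,j) via the rank-extension bound from the 23 conditions:

  i=1: 0 0 0 0 1 1 1 1
  i=2: 0 0 0 0 1 2 2 2
  i=3: 0 0 0 0 1 2 2 3
  i=4: 0 1 1 1 2 3 3 4
  i=5: 0 1 2 2 3 4 4 5
  i=6: 0 1 2 2 3 4 5 6
  i=7: 0 1 2 3 4 5 6 7
  i=8: 1 2 3 4 5 6 7 8

reading off 1-entries of Δ²R: w = (5, 6, 8, 2, 3, 7, 4, 1).

ℓ(w)=18; the 4 essential cells (i,j,r):

[(3, 4, 0), (3, 7, 2), (6, 4, 2), (7, 1, 0)]
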